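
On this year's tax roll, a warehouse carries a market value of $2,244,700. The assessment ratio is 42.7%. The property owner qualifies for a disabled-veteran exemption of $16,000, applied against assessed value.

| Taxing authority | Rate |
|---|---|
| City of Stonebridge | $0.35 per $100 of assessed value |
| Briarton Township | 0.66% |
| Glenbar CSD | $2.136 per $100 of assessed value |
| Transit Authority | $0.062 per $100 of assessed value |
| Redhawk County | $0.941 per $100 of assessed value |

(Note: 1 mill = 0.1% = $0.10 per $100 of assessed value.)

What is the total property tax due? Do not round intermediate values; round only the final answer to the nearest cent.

Assessed value = $2,244,700 × 0.427 = $958,486.9
Taxable value = $958,486.9 − $16,000 = $942,486.9
City of Stonebridge: $942,486.9 × 0.0035 = $3,298.70415
Briarton Township: $942,486.9 × 0.0066 = $6,220.41354
Glenbar CSD: $942,486.9 × 0.02136 = $20,131.520184
Transit Authority: $942,486.9 × 0.00062 = $584.341878
Redhawk County: $942,486.9 × 0.00941 = $8,868.801729
Total = $39,103.781481

$39,103.78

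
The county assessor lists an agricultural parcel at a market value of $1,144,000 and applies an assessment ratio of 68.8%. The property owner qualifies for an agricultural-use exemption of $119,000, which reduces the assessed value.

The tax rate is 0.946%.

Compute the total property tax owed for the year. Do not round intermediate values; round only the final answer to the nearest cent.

$6,319.96

Assessed value = $1,144,000 × 0.688 = $787,072
Taxable value = $787,072 − $119,000 = $668,072
Tax = $668,072 × 0.00946 = $6,319.96112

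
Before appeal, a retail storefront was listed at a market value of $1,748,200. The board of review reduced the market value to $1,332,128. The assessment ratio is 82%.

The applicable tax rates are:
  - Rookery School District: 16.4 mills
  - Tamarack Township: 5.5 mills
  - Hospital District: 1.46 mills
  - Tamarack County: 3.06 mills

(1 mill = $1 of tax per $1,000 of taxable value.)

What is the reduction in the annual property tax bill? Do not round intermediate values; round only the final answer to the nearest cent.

Old assessed value = $1,748,200 × 0.82 = $1,433,524
New assessed value = $1,332,128 × 0.82 = $1,092,344.96
Combined rate = 0.0164 + 0.0055 + 0.00146 + 0.00306 = 0.02642
Old tax = $1,433,524 × 0.02642 = $37,873.70408
New tax = $1,092,344.96 × 0.02642 = $28,859.7538432
Reduction = $37,873.70408 − $28,859.7538432 = $9,013.9502368

$9,013.95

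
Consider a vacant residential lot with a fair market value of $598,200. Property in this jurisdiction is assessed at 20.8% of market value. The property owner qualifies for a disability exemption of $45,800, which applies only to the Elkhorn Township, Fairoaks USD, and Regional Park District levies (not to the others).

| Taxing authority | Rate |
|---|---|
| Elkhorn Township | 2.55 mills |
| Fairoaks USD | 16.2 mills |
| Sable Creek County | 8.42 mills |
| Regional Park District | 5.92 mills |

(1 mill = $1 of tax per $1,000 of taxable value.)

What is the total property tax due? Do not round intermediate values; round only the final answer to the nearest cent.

$2,987.36

Assessed value = $598,200 × 0.208 = $124,425.6
Elkhorn Township: ($124,425.6 − $45,800) × 0.00255 = $78,625.6 × 0.00255 = $200.49528
Fairoaks USD: ($124,425.6 − $45,800) × 0.0162 = $78,625.6 × 0.0162 = $1,273.73472
Sable Creek County: $124,425.6 × 0.00842 = $1,047.663552
Regional Park District: ($124,425.6 − $45,800) × 0.00592 = $78,625.6 × 0.00592 = $465.463552
Total = $2,987.357104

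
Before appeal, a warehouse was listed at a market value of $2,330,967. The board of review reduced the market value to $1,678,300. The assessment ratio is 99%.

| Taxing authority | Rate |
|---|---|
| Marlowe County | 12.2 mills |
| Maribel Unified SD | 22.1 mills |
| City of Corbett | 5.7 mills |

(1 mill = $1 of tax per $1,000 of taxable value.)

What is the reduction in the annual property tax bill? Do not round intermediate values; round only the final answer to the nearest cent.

$25,845.61

Old assessed value = $2,330,967 × 0.99 = $2,307,657.33
New assessed value = $1,678,300 × 0.99 = $1,661,517
Combined rate = 0.0122 + 0.0221 + 0.0057 = 0.04
Old tax = $2,307,657.33 × 0.04 = $92,306.2932
New tax = $1,661,517 × 0.04 = $66,460.68
Reduction = $92,306.2932 − $66,460.68 = $25,845.6132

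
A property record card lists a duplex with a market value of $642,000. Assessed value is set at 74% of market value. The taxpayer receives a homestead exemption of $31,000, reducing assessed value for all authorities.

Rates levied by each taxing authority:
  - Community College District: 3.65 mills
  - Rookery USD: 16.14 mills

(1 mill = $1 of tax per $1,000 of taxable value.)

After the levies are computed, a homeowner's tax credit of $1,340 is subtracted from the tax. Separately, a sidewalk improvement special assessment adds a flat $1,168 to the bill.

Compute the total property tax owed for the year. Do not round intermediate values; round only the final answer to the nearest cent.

Assessed value = $642,000 × 0.74 = $475,080
Taxable value = $475,080 − $31,000 = $444,080
Community College District: $444,080 × 0.00365 = $1,620.892
Rookery USD: $444,080 × 0.01614 = $7,167.4512
Levies subtotal = $8,788.3432
After credit = $8,788.3432 − $1,340 = $7,448.3432
Total = $7,448.3432 + $1,168 = $8,616.3432

$8,616.34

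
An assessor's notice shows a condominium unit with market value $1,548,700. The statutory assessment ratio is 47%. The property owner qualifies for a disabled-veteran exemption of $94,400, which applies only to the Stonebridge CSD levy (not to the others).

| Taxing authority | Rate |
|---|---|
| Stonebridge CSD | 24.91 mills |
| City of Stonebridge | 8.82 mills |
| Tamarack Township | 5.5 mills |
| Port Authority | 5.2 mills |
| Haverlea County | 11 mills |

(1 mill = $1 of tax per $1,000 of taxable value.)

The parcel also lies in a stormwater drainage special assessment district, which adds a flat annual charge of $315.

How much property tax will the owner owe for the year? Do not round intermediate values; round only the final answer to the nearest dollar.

$38,310

Assessed value = $1,548,700 × 0.47 = $727,889
Stonebridge CSD: ($727,889 − $94,400) × 0.02491 = $633,489 × 0.02491 = $15,780.21099
City of Stonebridge: $727,889 × 0.00882 = $6,419.98098
Tamarack Township: $727,889 × 0.0055 = $4,003.3895
Port Authority: $727,889 × 0.0052 = $3,785.0228
Haverlea County: $727,889 × 0.011 = $8,006.779
Levies subtotal = $37,995.38327
Total = $37,995.38327 + $315 = $38,310.38327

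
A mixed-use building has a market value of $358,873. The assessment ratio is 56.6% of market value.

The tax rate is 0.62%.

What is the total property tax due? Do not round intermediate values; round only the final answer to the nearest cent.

$1,259.36

Assessed value = $358,873 × 0.566 = $203,122.118
Tax = $203,122.118 × 0.0062 = $1,259.3571316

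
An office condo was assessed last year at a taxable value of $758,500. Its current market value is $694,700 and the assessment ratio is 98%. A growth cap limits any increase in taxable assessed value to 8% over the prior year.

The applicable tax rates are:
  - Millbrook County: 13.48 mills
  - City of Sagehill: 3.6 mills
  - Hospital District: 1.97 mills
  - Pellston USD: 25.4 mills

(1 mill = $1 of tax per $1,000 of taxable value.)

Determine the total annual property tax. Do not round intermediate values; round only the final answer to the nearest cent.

Uncapped assessed value = $694,700 × 0.98 = $680,806
Cap limit = $758,500 × 1.08 = $819,180
Taxable assessed value = min($680,806, $819,180) = $680,806 (cap does not bind)
Millbrook County: $680,806 × 0.01348 = $9,177.26488
City of Sagehill: $680,806 × 0.0036 = $2,450.9016
Hospital District: $680,806 × 0.00197 = $1,341.18782
Pellston USD: $680,806 × 0.0254 = $17,292.4724
Total = $30,261.8267

$30,261.83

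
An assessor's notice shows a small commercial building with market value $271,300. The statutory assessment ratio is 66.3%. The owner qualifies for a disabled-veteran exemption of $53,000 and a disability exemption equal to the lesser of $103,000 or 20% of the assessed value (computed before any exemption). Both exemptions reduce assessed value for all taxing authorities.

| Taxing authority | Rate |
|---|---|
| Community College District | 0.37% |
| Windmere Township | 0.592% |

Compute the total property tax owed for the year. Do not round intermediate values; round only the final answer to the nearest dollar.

Assessed value = $271,300 × 0.663 = $179,871.9
Disability exemption = min($103,000, 20% × $179,871.9) = min($103,000, $35,974.38) = $35,974.38 (percentage binds)
Taxable value = $179,871.9 − $53,000 − $35,974.38 = $90,897.52
Community College District: $90,897.52 × 0.0037 = $336.320824
Windmere Township: $90,897.52 × 0.00592 = $538.1133184
Total = $874.4341424

$874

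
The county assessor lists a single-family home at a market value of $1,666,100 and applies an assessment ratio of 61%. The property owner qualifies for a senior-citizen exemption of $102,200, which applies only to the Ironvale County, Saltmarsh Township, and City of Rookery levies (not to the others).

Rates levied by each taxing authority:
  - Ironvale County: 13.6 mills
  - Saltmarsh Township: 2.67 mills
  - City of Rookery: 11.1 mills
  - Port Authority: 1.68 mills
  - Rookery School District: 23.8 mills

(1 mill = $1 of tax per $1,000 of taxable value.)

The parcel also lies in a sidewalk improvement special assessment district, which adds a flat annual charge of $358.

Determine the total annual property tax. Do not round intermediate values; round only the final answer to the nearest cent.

Assessed value = $1,666,100 × 0.61 = $1,016,321
Ironvale County: ($1,016,321 − $102,200) × 0.0136 = $914,121 × 0.0136 = $12,432.0456
Saltmarsh Township: ($1,016,321 − $102,200) × 0.00267 = $914,121 × 0.00267 = $2,440.70307
City of Rookery: ($1,016,321 − $102,200) × 0.0111 = $914,121 × 0.0111 = $10,146.7431
Port Authority: $1,016,321 × 0.00168 = $1,707.41928
Rookery School District: $1,016,321 × 0.0238 = $24,188.4398
Levies subtotal = $50,915.35085
Total = $50,915.35085 + $358 = $51,273.35085

$51,273.35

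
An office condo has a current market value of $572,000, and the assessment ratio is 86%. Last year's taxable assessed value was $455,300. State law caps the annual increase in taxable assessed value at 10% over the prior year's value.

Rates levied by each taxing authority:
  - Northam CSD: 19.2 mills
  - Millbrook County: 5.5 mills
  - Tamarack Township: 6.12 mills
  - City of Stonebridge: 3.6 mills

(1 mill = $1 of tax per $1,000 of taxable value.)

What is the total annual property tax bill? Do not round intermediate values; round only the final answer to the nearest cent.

$16,931.89

Uncapped assessed value = $572,000 × 0.86 = $491,920
Cap limit = $455,300 × 1.1 = $500,830
Taxable assessed value = min($491,920, $500,830) = $491,920 (cap does not bind)
Northam CSD: $491,920 × 0.0192 = $9,444.864
Millbrook County: $491,920 × 0.0055 = $2,705.56
Tamarack Township: $491,920 × 0.00612 = $3,010.5504
City of Stonebridge: $491,920 × 0.0036 = $1,770.912
Total = $16,931.8864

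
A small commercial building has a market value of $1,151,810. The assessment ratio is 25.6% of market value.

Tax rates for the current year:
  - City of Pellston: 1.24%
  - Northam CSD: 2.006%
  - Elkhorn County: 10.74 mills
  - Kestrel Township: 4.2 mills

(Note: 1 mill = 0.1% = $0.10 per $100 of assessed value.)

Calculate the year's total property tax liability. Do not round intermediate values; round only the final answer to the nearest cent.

$13,976.52

Assessed value = $1,151,810 × 0.256 = $294,863.36
City of Pellston: $294,863.36 × 0.0124 = $3,656.305664
Northam CSD: $294,863.36 × 0.02006 = $5,914.9590016
Elkhorn County: $294,863.36 × 0.01074 = $3,166.8324864
Kestrel Township: $294,863.36 × 0.0042 = $1,238.426112
Total = $13,976.523264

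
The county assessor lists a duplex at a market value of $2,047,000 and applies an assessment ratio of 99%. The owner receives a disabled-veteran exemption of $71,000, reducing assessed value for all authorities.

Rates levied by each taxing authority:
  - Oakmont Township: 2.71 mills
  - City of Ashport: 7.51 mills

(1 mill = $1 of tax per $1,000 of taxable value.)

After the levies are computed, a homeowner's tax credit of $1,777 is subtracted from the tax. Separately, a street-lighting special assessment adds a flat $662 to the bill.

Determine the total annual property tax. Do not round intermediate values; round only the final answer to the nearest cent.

$18,870.52

Assessed value = $2,047,000 × 0.99 = $2,026,530
Taxable value = $2,026,530 − $71,000 = $1,955,530
Oakmont Township: $1,955,530 × 0.00271 = $5,299.4863
City of Ashport: $1,955,530 × 0.00751 = $14,686.0303
Levies subtotal = $19,985.5166
After credit = $19,985.5166 − $1,777 = $18,208.5166
Total = $18,208.5166 + $662 = $18,870.5166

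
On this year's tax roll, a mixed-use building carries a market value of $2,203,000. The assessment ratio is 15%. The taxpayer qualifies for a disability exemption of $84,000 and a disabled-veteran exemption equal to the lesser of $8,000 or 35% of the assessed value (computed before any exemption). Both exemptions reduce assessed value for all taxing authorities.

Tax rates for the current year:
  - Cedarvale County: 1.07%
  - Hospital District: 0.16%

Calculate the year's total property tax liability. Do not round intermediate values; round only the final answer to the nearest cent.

$2,932.94

Assessed value = $2,203,000 × 0.15 = $330,450
Disabled-veteran exemption = min($8,000, 35% × $330,450) = min($8,000, $115,657.5) = $8,000 (dollar cap binds)
Taxable value = $330,450 − $84,000 − $8,000 = $238,450
Cedarvale County: $238,450 × 0.0107 = $2,551.415
Hospital District: $238,450 × 0.0016 = $381.52
Total = $2,932.935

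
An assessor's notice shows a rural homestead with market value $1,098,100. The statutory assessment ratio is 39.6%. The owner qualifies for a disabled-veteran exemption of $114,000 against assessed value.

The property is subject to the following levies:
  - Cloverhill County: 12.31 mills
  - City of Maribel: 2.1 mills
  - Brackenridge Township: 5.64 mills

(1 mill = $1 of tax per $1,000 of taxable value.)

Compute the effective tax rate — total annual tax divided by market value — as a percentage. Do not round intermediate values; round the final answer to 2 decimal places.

0.59%

Assessed value = $1,098,100 × 0.396 = $434,847.6
Taxable value = $434,847.6 − $114,000 = $320,847.6
Cloverhill County: $320,847.6 × 0.01231 = $3,949.633956
City of Maribel: $320,847.6 × 0.0021 = $673.77996
Brackenridge Township: $320,847.6 × 0.00564 = $1,809.580464
Total tax = $6,432.99438
Effective rate = $6,432.99438 ÷ $1,098,100 = 0.59% of market value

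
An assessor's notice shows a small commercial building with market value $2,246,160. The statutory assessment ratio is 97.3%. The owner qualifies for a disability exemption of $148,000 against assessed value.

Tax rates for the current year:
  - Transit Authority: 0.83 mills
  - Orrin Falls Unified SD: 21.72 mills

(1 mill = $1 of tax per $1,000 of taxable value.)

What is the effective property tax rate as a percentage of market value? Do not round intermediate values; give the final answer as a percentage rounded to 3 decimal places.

Assessed value = $2,246,160 × 0.973 = $2,185,513.68
Taxable value = $2,185,513.68 − $148,000 = $2,037,513.68
Transit Authority: $2,037,513.68 × 0.00083 = $1,691.1363544
Orrin Falls Unified SD: $2,037,513.68 × 0.02172 = $44,254.7971296
Total tax = $45,945.933484
Effective rate = $45,945.933484 ÷ $2,246,160 = 2.046% of market value

2.046%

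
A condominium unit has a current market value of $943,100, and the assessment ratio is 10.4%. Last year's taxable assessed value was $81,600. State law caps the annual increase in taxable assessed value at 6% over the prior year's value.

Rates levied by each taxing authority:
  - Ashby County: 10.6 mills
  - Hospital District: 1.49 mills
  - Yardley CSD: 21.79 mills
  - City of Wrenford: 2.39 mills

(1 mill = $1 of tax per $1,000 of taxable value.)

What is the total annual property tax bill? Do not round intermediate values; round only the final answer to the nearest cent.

$3,137.21

Uncapped assessed value = $943,100 × 0.104 = $98,082.4
Cap limit = $81,600 × 1.06 = $86,496
Taxable assessed value = min($98,082.4, $86,496) = $86,496 (cap binds)
Ashby County: $86,496 × 0.0106 = $916.8576
Hospital District: $86,496 × 0.00149 = $128.87904
Yardley CSD: $86,496 × 0.02179 = $1,884.74784
City of Wrenford: $86,496 × 0.00239 = $206.72544
Total = $3,137.20992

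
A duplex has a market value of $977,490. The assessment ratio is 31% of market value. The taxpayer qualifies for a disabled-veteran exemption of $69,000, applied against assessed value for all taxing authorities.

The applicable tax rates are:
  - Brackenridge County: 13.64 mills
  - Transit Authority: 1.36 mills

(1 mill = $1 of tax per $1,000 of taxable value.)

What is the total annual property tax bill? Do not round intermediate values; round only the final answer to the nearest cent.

Assessed value = $977,490 × 0.31 = $303,021.9
Taxable value = $303,021.9 − $69,000 = $234,021.9
Brackenridge County: $234,021.9 × 0.01364 = $3,192.058716
Transit Authority: $234,021.9 × 0.00136 = $318.269784
Total = $3,192.058716 + $318.269784 = $3,510.3285

$3,510.33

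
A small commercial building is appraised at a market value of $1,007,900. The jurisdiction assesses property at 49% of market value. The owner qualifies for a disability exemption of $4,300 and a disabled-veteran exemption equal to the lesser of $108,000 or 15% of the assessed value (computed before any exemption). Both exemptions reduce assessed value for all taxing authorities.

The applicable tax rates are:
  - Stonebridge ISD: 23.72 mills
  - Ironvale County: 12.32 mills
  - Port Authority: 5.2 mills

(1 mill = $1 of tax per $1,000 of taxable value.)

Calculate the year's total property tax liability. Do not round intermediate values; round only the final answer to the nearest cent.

$17,134.82

Assessed value = $1,007,900 × 0.49 = $493,871
Disabled-veteran exemption = min($108,000, 15% × $493,871) = min($108,000, $74,080.65) = $74,080.65 (percentage binds)
Taxable value = $493,871 − $4,300 − $74,080.65 = $415,490.35
Stonebridge ISD: $415,490.35 × 0.02372 = $9,855.431102
Ironvale County: $415,490.35 × 0.01232 = $5,118.841112
Port Authority: $415,490.35 × 0.0052 = $2,160.54982
Total = $17,134.822034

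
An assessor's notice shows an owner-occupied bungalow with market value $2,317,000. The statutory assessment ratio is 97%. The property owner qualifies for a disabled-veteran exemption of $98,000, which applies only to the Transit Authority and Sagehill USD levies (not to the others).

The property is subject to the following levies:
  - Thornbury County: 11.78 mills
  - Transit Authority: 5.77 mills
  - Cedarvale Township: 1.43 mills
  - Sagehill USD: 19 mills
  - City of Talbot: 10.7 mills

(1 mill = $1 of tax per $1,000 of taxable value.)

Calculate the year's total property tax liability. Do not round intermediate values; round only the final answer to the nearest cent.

Assessed value = $2,317,000 × 0.97 = $2,247,490
Thornbury County: $2,247,490 × 0.01178 = $26,475.4322
Transit Authority: ($2,247,490 − $98,000) × 0.00577 = $2,149,490 × 0.00577 = $12,402.5573
Cedarvale Township: $2,247,490 × 0.00143 = $3,213.9107
Sagehill USD: ($2,247,490 − $98,000) × 0.019 = $2,149,490 × 0.019 = $40,840.31
City of Talbot: $2,247,490 × 0.0107 = $24,048.143
Total = $106,980.3532

$106,980.35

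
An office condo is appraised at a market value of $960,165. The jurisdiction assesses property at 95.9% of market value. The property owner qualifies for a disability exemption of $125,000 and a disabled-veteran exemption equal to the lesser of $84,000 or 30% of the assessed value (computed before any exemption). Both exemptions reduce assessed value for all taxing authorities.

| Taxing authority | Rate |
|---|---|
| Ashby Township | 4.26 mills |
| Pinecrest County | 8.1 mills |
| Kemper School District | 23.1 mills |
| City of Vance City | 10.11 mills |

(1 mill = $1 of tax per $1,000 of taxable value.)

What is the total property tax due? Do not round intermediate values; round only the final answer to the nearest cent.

$32,436.65

Assessed value = $960,165 × 0.959 = $920,798.235
Disabled-veteran exemption = min($84,000, 30% × $920,798.235) = min($84,000, $276,239.4705) = $84,000 (dollar cap binds)
Taxable value = $920,798.235 − $125,000 − $84,000 = $711,798.235
Ashby Township: $711,798.235 × 0.00426 = $3,032.2604811
Pinecrest County: $711,798.235 × 0.0081 = $5,765.5657035
Kemper School District: $711,798.235 × 0.0231 = $16,442.5392285
City of Vance City: $711,798.235 × 0.01011 = $7,196.28015585
Total = $32,436.64556895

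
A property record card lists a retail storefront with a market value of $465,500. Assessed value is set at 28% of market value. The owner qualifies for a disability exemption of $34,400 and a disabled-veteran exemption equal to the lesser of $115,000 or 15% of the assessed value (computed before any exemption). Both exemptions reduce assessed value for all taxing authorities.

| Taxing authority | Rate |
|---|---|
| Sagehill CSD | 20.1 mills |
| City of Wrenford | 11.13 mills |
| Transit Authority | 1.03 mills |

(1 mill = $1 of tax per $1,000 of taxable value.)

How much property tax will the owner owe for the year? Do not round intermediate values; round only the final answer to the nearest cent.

Assessed value = $465,500 × 0.28 = $130,340
Disabled-veteran exemption = min($115,000, 15% × $130,340) = min($115,000, $19,551) = $19,551 (percentage binds)
Taxable value = $130,340 − $34,400 − $19,551 = $76,389
Sagehill CSD: $76,389 × 0.0201 = $1,535.4189
City of Wrenford: $76,389 × 0.01113 = $850.20957
Transit Authority: $76,389 × 0.00103 = $78.68067
Total = $2,464.30914

$2,464.31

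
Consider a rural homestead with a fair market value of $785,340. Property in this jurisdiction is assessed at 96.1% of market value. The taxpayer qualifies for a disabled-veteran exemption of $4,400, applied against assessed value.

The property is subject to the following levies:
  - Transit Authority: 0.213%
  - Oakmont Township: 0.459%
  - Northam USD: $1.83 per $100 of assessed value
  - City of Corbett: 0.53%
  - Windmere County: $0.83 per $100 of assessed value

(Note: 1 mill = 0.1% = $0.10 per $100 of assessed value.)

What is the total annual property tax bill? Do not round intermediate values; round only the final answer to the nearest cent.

Assessed value = $785,340 × 0.961 = $754,711.74
Taxable value = $754,711.74 − $4,400 = $750,311.74
Transit Authority: $750,311.74 × 0.00213 = $1,598.1640062
Oakmont Township: $750,311.74 × 0.00459 = $3,443.9308866
Northam USD: $750,311.74 × 0.0183 = $13,730.704842
City of Corbett: $750,311.74 × 0.0053 = $3,976.652222
Windmere County: $750,311.74 × 0.0083 = $6,227.587442
Total = $28,977.0393988

$28,977.04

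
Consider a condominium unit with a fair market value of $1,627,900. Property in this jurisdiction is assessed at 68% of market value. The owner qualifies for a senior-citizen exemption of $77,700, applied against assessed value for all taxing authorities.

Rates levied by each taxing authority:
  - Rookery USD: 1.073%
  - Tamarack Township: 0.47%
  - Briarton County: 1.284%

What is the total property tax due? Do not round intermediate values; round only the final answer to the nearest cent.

$29,097.52

Assessed value = $1,627,900 × 0.68 = $1,106,972
Taxable value = $1,106,972 − $77,700 = $1,029,272
Rookery USD: $1,029,272 × 0.01073 = $11,044.08856
Tamarack Township: $1,029,272 × 0.0047 = $4,837.5784
Briarton County: $1,029,272 × 0.01284 = $13,215.85248
Total = $11,044.08856 + $4,837.5784 + $13,215.85248 = $29,097.51944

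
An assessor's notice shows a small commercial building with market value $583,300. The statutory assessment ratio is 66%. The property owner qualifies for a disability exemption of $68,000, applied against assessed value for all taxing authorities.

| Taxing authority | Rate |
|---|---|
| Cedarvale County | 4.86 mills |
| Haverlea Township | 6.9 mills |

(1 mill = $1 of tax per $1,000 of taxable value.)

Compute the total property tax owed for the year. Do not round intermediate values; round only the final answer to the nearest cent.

$3,727.66

Assessed value = $583,300 × 0.66 = $384,978
Taxable value = $384,978 − $68,000 = $316,978
Cedarvale County: $316,978 × 0.00486 = $1,540.51308
Haverlea Township: $316,978 × 0.0069 = $2,187.1482
Total = $1,540.51308 + $2,187.1482 = $3,727.66128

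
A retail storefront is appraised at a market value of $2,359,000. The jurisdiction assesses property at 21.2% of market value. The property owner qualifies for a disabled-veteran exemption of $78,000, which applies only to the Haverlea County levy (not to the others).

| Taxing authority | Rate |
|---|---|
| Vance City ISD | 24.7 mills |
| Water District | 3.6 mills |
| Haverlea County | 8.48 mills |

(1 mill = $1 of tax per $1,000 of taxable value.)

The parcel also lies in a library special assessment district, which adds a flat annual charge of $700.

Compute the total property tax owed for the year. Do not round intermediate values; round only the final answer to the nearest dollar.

Assessed value = $2,359,000 × 0.212 = $500,108
Vance City ISD: $500,108 × 0.0247 = $12,352.6676
Water District: $500,108 × 0.0036 = $1,800.3888
Haverlea County: ($500,108 − $78,000) × 0.00848 = $422,108 × 0.00848 = $3,579.47584
Levies subtotal = $17,732.53224
Total = $17,732.53224 + $700 = $18,432.53224

$18,433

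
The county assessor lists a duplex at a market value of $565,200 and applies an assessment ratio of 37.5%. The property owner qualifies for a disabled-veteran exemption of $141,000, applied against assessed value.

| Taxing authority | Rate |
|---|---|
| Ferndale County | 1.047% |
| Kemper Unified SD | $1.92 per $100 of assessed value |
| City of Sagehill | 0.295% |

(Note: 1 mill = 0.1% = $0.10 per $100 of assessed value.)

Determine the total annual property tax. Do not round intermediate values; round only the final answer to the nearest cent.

Assessed value = $565,200 × 0.375 = $211,950
Taxable value = $211,950 − $141,000 = $70,950
Ferndale County: $70,950 × 0.01047 = $742.8465
Kemper Unified SD: $70,950 × 0.0192 = $1,362.24
City of Sagehill: $70,950 × 0.00295 = $209.3025
Total = $2,314.389

$2,314.39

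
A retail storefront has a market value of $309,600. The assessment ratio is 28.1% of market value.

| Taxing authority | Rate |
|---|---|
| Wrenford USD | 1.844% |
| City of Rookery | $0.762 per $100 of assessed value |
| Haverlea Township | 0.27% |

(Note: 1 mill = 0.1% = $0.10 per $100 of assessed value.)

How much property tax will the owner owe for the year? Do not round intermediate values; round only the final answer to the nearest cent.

$2,502.05

Assessed value = $309,600 × 0.281 = $86,997.6
Wrenford USD: $86,997.6 × 0.01844 = $1,604.235744
City of Rookery: $86,997.6 × 0.00762 = $662.921712
Haverlea Township: $86,997.6 × 0.0027 = $234.89352
Total = $2,502.050976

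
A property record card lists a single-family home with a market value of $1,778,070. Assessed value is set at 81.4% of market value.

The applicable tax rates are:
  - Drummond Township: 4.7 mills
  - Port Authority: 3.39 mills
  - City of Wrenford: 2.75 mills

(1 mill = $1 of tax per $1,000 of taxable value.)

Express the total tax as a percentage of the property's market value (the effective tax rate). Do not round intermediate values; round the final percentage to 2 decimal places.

0.88%

Assessed value = $1,778,070 × 0.814 = $1,447,348.98
Drummond Township: $1,447,348.98 × 0.0047 = $6,802.540206
Port Authority: $1,447,348.98 × 0.00339 = $4,906.5130422
City of Wrenford: $1,447,348.98 × 0.00275 = $3,980.209695
Total tax = $15,689.2629432
Effective rate = $15,689.2629432 ÷ $1,778,070 = 0.88% of market value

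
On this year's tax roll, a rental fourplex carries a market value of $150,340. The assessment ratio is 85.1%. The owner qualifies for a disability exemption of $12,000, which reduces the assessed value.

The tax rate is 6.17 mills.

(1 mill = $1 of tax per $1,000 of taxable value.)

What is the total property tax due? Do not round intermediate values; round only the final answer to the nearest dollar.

$715

Assessed value = $150,340 × 0.851 = $127,939.34
Taxable value = $127,939.34 − $12,000 = $115,939.34
Tax = $115,939.34 × 0.00617 = $715.3457278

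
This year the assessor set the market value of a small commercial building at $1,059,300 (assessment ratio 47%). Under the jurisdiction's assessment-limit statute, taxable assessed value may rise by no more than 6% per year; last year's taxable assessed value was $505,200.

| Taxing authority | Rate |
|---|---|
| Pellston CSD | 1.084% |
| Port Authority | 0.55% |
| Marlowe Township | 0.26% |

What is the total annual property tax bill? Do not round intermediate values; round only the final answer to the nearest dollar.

Uncapped assessed value = $1,059,300 × 0.47 = $497,871
Cap limit = $505,200 × 1.06 = $535,512
Taxable assessed value = min($497,871, $535,512) = $497,871 (cap does not bind)
Pellston CSD: $497,871 × 0.01084 = $5,396.92164
Port Authority: $497,871 × 0.0055 = $2,738.2905
Marlowe Township: $497,871 × 0.0026 = $1,294.4646
Total = $9,429.67674

$9,430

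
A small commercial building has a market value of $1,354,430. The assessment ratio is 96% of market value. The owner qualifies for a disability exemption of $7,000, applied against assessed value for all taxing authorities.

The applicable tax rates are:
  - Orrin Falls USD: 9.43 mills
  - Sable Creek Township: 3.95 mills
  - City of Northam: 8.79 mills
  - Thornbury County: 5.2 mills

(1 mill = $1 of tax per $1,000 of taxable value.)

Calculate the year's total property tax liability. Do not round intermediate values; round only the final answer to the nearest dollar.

Assessed value = $1,354,430 × 0.96 = $1,300,252.8
Taxable value = $1,300,252.8 − $7,000 = $1,293,252.8
Orrin Falls USD: $1,293,252.8 × 0.00943 = $12,195.373904
Sable Creek Township: $1,293,252.8 × 0.00395 = $5,108.34856
City of Northam: $1,293,252.8 × 0.00879 = $11,367.692112
Thornbury County: $1,293,252.8 × 0.0052 = $6,724.91456
Total = $12,195.373904 + $5,108.34856 + $11,367.692112 + $6,724.91456 = $35,396.329136

$35,396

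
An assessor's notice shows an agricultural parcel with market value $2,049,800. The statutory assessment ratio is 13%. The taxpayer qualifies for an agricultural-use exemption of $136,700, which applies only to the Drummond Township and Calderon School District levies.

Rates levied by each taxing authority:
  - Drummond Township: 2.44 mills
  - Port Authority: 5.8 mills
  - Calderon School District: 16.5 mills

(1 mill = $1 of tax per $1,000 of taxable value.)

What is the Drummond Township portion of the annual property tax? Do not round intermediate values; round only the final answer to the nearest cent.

Assessed value = $2,049,800 × 0.13 = $266,474
Drummond Township taxable value = $266,474 − $136,700 = $129,774
Drummond Township levy = $129,774 × 0.00244 = $316.64856

$316.65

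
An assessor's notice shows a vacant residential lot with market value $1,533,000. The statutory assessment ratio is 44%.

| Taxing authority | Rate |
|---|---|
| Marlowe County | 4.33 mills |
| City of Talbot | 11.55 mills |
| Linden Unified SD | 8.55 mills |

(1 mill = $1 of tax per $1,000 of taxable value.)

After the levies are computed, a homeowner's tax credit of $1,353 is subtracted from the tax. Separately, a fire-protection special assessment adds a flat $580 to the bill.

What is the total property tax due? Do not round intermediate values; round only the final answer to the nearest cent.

$15,705.52

Assessed value = $1,533,000 × 0.44 = $674,520
Marlowe County: $674,520 × 0.00433 = $2,920.6716
City of Talbot: $674,520 × 0.01155 = $7,790.706
Linden Unified SD: $674,520 × 0.00855 = $5,767.146
Levies subtotal = $16,478.5236
After credit = $16,478.5236 − $1,353 = $15,125.5236
Total = $15,125.5236 + $580 = $15,705.5236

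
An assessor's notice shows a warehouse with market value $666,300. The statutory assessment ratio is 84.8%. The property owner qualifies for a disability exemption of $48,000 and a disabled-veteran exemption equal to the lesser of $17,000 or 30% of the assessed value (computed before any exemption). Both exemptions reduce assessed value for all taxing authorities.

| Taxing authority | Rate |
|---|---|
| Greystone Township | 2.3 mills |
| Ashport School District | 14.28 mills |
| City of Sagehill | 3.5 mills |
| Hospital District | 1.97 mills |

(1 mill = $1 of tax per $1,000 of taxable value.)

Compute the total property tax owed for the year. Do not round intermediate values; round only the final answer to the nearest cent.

$11,025.49

Assessed value = $666,300 × 0.848 = $565,022.4
Disabled-veteran exemption = min($17,000, 30% × $565,022.4) = min($17,000, $169,506.72) = $17,000 (dollar cap binds)
Taxable value = $565,022.4 − $48,000 − $17,000 = $500,022.4
Greystone Township: $500,022.4 × 0.0023 = $1,150.05152
Ashport School District: $500,022.4 × 0.01428 = $7,140.319872
City of Sagehill: $500,022.4 × 0.0035 = $1,750.0784
Hospital District: $500,022.4 × 0.00197 = $985.044128
Total = $11,025.49392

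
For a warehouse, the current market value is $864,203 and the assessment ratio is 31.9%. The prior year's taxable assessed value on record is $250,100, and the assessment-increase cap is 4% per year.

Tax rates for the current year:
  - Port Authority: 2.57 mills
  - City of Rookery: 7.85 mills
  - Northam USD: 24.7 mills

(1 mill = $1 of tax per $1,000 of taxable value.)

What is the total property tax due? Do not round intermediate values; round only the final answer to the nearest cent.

Uncapped assessed value = $864,203 × 0.319 = $275,680.757
Cap limit = $250,100 × 1.04 = $260,104
Taxable assessed value = min($275,680.757, $260,104) = $260,104 (cap binds)
Port Authority: $260,104 × 0.00257 = $668.46728
City of Rookery: $260,104 × 0.00785 = $2,041.8164
Northam USD: $260,104 × 0.0247 = $6,424.5688
Total = $9,134.85248

$9,134.85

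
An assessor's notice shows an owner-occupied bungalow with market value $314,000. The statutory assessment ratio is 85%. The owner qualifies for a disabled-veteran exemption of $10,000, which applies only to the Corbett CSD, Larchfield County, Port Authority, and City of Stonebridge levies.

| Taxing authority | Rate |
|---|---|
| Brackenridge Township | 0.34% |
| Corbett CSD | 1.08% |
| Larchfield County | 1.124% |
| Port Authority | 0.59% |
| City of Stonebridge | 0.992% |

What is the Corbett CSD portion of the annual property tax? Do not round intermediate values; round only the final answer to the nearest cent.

$2,774.52

Assessed value = $314,000 × 0.85 = $266,900
Corbett CSD taxable value = $266,900 − $10,000 = $256,900
Corbett CSD levy = $256,900 × 0.0108 = $2,774.52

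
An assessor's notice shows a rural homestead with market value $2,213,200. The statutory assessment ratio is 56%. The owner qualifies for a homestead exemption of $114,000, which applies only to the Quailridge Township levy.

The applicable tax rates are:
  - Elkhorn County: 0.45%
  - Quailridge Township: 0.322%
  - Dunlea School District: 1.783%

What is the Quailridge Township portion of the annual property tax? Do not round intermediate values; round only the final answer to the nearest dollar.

Assessed value = $2,213,200 × 0.56 = $1,239,392
Quailridge Township taxable value = $1,239,392 − $114,000 = $1,125,392
Quailridge Township levy = $1,125,392 × 0.00322 = $3,623.76224

$3,624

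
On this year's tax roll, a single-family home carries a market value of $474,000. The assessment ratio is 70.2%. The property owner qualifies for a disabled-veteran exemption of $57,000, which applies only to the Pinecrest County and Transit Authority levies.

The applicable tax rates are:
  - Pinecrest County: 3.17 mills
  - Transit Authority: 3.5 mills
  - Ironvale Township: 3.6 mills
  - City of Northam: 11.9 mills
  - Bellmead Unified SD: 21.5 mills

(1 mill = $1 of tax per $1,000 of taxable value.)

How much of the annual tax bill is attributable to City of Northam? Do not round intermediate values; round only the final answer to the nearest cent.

Assessed value = $474,000 × 0.702 = $332,748
City of Northam taxable value = $332,748 (exemption does not apply)
City of Northam levy = $332,748 × 0.0119 = $3,959.7012

$3,959.70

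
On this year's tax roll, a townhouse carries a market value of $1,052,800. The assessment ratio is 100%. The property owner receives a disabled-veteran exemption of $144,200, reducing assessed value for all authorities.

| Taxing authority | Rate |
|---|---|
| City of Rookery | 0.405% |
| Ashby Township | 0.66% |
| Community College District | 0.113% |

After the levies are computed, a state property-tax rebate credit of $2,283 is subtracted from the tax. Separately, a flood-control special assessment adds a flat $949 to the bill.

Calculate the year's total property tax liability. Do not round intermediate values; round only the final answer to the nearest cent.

$9,369.31

Assessed value = $1,052,800 × 1 = $1,052,800
Taxable value = $1,052,800 − $144,200 = $908,600
City of Rookery: $908,600 × 0.00405 = $3,679.83
Ashby Township: $908,600 × 0.0066 = $5,996.76
Community College District: $908,600 × 0.00113 = $1,026.718
Levies subtotal = $10,703.308
After credit = $10,703.308 − $2,283 = $8,420.308
Total = $8,420.308 + $949 = $9,369.308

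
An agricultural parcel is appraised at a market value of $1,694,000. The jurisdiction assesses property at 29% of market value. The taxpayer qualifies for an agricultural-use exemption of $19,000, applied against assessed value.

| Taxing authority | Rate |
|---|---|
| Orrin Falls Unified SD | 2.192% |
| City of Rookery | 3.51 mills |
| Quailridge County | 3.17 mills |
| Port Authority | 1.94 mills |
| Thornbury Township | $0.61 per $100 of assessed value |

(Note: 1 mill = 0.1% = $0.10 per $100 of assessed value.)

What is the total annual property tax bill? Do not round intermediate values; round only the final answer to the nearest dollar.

Assessed value = $1,694,000 × 0.29 = $491,260
Taxable value = $491,260 − $19,000 = $472,260
Orrin Falls Unified SD: $472,260 × 0.02192 = $10,351.9392
City of Rookery: $472,260 × 0.00351 = $1,657.6326
Quailridge County: $472,260 × 0.00317 = $1,497.0642
Port Authority: $472,260 × 0.00194 = $916.1844
Thornbury Township: $472,260 × 0.0061 = $2,880.786
Total = $17,303.6064

$17,304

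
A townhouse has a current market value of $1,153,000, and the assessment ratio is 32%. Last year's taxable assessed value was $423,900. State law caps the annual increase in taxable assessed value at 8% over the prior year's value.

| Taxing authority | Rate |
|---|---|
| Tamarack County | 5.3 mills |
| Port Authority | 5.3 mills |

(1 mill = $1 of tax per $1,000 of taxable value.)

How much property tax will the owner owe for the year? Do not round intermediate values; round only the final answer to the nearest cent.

$3,910.98

Uncapped assessed value = $1,153,000 × 0.32 = $368,960
Cap limit = $423,900 × 1.08 = $457,812
Taxable assessed value = min($368,960, $457,812) = $368,960 (cap does not bind)
Tamarack County: $368,960 × 0.0053 = $1,955.488
Port Authority: $368,960 × 0.0053 = $1,955.488
Total = $3,910.976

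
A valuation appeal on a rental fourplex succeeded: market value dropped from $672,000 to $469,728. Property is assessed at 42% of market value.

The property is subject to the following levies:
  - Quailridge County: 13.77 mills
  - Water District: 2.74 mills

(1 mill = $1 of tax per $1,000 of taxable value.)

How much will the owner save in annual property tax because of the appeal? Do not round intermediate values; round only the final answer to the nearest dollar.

Old assessed value = $672,000 × 0.42 = $282,240
New assessed value = $469,728 × 0.42 = $197,285.76
Combined rate = 0.01377 + 0.00274 = 0.01651
Old tax = $282,240 × 0.01651 = $4,659.7824
New tax = $197,285.76 × 0.01651 = $3,257.1878976
Reduction = $4,659.7824 − $3,257.1878976 = $1,402.5945024

$1,403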